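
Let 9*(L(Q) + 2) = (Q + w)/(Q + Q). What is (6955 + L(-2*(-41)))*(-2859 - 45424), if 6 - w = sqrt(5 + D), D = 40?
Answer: -123878679157/369 + 48283*sqrt(5)/492 ≈ -3.3571e+8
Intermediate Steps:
w = 6 - 3*sqrt(5) (w = 6 - sqrt(5 + 40) = 6 - sqrt(45) = 6 - 3*sqrt(5) ≈ -0.70820)
L(Q) = -2 + (6 + Q - 3*sqrt(5))/(18*Q) (L(Q) = -2 + ((Q + (6 - 3*sqrt(5)))/(Q + Q))/9 = -2 + ((6 + Q - 3*sqrt(5))/((2*Q)))/9 = -2 + ((6 + Q - 3*sqrt(5))*(1/(2*Q)))/9 = -2 + ((6 + Q - 3*sqrt(5))/(2*Q))/9 = -2 + (6 + Q - 3*sqrt(5))/(18*Q))
(6955 + L(-2*(-41)))*(-2859 - 45424) = (6955 + (6 - (-70)*(-41) - 3*sqrt(5))/(18*((-2*(-41)))))*(-2859 - 45424) = (6955 + (1/18)*(6 - 35*82 - 3*sqrt(5))/82)*(-48283) = (6955 + (1/18)*(1/82)*(6 - 2870 - 3*sqrt(5)))*(-48283) = (6955 + (1/18)*(1/82)*(-2864 - 3*sqrt(5)))*(-48283) = (6955 + (-716/369 - sqrt(5)/492))*(-48283) = (2565679/369 - sqrt(5)/492)*(-48283) = -123878679157/369 + 48283*sqrt(5)/492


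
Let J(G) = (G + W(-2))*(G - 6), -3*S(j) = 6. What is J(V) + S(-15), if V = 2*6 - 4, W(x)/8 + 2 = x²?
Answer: 46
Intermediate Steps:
S(j) = -2 (S(j) = -⅓*6 = -2)
W(x) = -16 + 8*x²
V = 8 (V = 12 - 4 = 8)
J(G) = (-6 + G)*(16 + G) (J(G) = (G + (-16 + 8*(-2)²))*(G - 6) = (G + (-16 + 8*4))*(-6 + G) = (G + (-16 + 32))*(-6 + G) = (G + 16)*(-6 + G) = (16 + G)*(-6 + G) = (-6 + G)*(16 + G))
J(V) + S(-15) = (-96 + 8² + 10*8) - 2 = (-96 + 64 + 80) - 2 = 48 - 2 = 46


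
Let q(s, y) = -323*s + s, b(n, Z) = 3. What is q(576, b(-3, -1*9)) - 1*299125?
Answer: -484597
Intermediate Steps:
q(s, y) = -322*s
q(576, b(-3, -1*9)) - 1*299125 = -322*576 - 1*299125 = -185472 - 299125 = -484597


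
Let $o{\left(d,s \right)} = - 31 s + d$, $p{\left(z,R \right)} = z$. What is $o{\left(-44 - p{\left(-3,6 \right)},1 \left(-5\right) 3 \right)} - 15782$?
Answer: $-15358$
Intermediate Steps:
$o{\left(d,s \right)} = d - 31 s$
$o{\left(-44 - p{\left(-3,6 \right)},1 \left(-5\right) 3 \right)} - 15782 = \left(\left(-44 - -3\right) - 31 \cdot 1 \left(-5\right) 3\right) - 15782 = \left(\left(-44 + 3\right) - 31 \left(\left(-5\right) 3\right)\right) - 15782 = \left(-41 - -465\right) - 15782 = \left(-41 + 465\right) - 15782 = 424 - 15782 = -15358$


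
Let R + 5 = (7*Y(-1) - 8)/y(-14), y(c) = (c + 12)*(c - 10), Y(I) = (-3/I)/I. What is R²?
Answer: 72361/2304 ≈ 31.407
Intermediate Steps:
Y(I) = -3/I²
y(c) = (-10 + c)*(12 + c) (y(c) = (12 + c)*(-10 + c) = (-10 + c)*(12 + c))
R = -269/48 (R = -5 + (7*(-3/(-1)²) - 8)/(-120 + (-14)² + 2*(-14)) = -5 + (7*(-3*1) - 8)/(-120 + 196 - 28) = -5 + (7*(-3) - 8)/48 = -5 + (-21 - 8)*(1/48) = -5 - 29*1/48 = -5 - 29/48 = -269/48 ≈ -5.6042)
R² = (-269/48)² = 72361/2304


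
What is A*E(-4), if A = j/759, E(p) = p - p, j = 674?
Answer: 0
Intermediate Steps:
E(p) = 0
A = 674/759 ≈ 0.88801
A*E(-4) = (674/759)*0 = 0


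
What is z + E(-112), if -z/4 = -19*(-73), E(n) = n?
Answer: -5660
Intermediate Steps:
z = -5548 (z = -(-76)*(-73) = -4*1387 = -5548)
z + E(-112) = -5548 - 112 = -5660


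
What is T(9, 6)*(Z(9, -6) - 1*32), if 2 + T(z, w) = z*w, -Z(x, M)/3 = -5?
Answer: -884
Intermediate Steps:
Z(x, M) = 15 (Z(x, M) = -3*(-5) = 15)
T(z, w) = -2 + w*z (T(z, w) = -2 + z*w = -2 + w*z)
T(9, 6)*(Z(9, -6) - 1*32) = (-2 + 6*9)*(15 - 1*32) = (-2 + 54)*(15 - 32) = 52*(-17) = -884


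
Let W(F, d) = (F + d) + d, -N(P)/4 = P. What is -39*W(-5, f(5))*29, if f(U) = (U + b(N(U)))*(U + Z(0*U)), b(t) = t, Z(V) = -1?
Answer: 141375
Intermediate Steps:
N(P) = -4*P
f(U) = -3*U*(-1 + U) (f(U) = (U - 4*U)*(U - 1) = (-3*U)*(-1 + U) = -3*U*(-1 + U))
W(F, d) = F + 2*d
-39*W(-5, f(5))*29 = -39*(-5 + 2*(3*5*(1 - 1*5)))*29 = -39*(-5 + 2*(3*5*(1 - 5)))*29 = -39*(-5 + 2*(3*5*(-4)))*29 = -39*(-5 + 2*(-60))*29 = -39*(-5 - 120)*29 = -39*(-125)*29 = 4875*29 = 141375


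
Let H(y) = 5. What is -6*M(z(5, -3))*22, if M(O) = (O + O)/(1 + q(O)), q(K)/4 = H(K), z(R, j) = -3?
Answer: 264/7 ≈ 37.714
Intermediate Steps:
q(K) = 20 (q(K) = 4*5 = 20)
M(O) = 2*O/21 (M(O) = (O + O)/(1 + 20) = (2*O)/21 = (2*O)*(1/21) = 2*O/21)
-6*M(z(5, -3))*22 = -4*(-3)/7*22 = -6*(-2/7)*22 = (12/7)*22 = 264/7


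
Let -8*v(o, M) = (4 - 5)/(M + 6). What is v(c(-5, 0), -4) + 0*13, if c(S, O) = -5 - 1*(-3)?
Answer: 1/16 ≈ 0.062500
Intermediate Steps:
c(S, O) = -2 (c(S, O) = -5 + 3 = -2)
v(o, M) = 1/(8*(6 + M)) (v(o, M) = -(4 - 5)/(8*(M + 6)) = -(-1)/(8*(6 + M)) = 1/(8*(6 + M)))
v(c(-5, 0), -4) + 0*13 = 1/(8*(6 - 4)) + 0*13 = (⅛)/2 + 0 = (⅛)*(½) + 0 = 1/16 + 0 = 1/16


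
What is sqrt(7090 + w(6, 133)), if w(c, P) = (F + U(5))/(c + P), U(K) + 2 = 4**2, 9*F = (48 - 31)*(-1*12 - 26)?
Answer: sqrt(1232800730)/417 ≈ 84.200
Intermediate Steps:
F = -646/9 (F = ((48 - 31)*(-1*12 - 26))/9 = (17*(-12 - 26))/9 = (17*(-38))/9 = (1/9)*(-646) = -646/9 ≈ -71.778)
U(K) = 14 (U(K) = -2 + 4**2 = -2 + 16 = 14)
w(c, P) = -520/(9*(P + c)) (w(c, P) = (-646/9 + 14)/(c + P) = -520/(9*(P + c)))
sqrt(7090 + w(6, 133)) = sqrt(7090 - 520/(9*133 + 9*6)) = sqrt(7090 - 520/(1197 + 54)) = sqrt(7090 - 520/1251) = sqrt(8869070/1251) = sqrt(1232800730)/417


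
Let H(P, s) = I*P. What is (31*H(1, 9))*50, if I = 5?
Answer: 7750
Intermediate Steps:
H(P, s) = 5*P
(31*H(1, 9))*50 = (31*(5*1))*50 = (31*5)*50 = 155*50 = 7750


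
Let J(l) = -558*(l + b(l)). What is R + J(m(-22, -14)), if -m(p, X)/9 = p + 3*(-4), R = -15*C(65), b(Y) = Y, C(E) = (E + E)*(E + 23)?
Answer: -513096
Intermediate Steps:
C(E) = 2*E*(23 + E) (C(E) = (2*E)*(23 + E) = 2*E*(23 + E))
R = -171600 (R = -30*65*(23 + 65) = -30*65*88 = -15*11440 = -171600)
m(p, X) = 108 - 9*p (m(p, X) = -9*(p + 3*(-4)) = -9*(p - 12) = -9*(-12 + p) = 108 - 9*p)
J(l) = -1116*l (J(l) = -558*(l + l) = -1116*l)
R + J(m(-22, -14)) = -171600 - 1116*(108 - 9*(-22)) = -171600 - 1116*(108 + 198) = -171600 - 1116*306 = -171600 - 341496 = -513096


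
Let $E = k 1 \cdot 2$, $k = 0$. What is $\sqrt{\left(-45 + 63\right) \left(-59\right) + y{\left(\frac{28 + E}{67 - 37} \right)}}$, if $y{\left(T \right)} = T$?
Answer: $\frac{2 i \sqrt{59685}}{15} \approx 32.574 i$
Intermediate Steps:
$E = 0$ ($E = 0 \cdot 1 \cdot 2 = 0 \cdot 2 = 0$)
$\sqrt{\left(-45 + 63\right) \left(-59\right) + y{\left(\frac{28 + E}{67 - 37} \right)}} = \sqrt{\left(-45 + 63\right) \left(-59\right) + \frac{28 + 0}{67 - 37}} = \sqrt{18 \left(-59\right) + \frac{28}{30}} = \sqrt{-1062 + 28 \cdot \frac{1}{30}} = \sqrt{-1062 + \frac{14}{15}} = \sqrt{- \frac{15916}{15}} = \frac{2 i \sqrt{59685}}{15}$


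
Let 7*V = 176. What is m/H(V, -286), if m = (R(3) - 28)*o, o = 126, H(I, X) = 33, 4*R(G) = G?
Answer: -2289/22 ≈ -104.05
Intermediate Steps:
V = 176/7 (V = (1/7)*176 = 176/7 ≈ 25.143)
R(G) = G/4
m = -6867/2 (m = ((1/4)*3 - 28)*126 = (3/4 - 28)*126 = -109/4*126 = -6867/2 ≈ -3433.5)
m/H(V, -286) = -6867/2/33 = -6867/2*1/33 = -2289/22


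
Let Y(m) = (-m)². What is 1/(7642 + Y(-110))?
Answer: 1/19742 ≈ 5.0653e-5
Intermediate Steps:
Y(m) = m²
1/(7642 + Y(-110)) = 1/(7642 + (-110)²) = 1/(7642 + 12100) = 1/19742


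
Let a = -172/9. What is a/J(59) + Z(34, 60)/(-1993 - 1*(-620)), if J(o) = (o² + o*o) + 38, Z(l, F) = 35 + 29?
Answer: -1067039/21624750 ≈ -0.049343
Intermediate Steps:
Z(l, F) = 64
J(o) = 38 + 2*o² (J(o) = (o² + o²) + 38 = 2*o² + 38 = 38 + 2*o²)
a = -172/9 (a = (⅑)*(-172) = -172/9 ≈ -19.111)
a/J(59) + Z(34, 60)/(-1993 - 1*(-620)) = -172/(9*(38 + 2*59²)) + 64/(-1993 - 1*(-620)) = -172/(9*(38 + 2*3481)) + 64/(-1993 + 620) = -172/(9*(38 + 6962)) + 64/(-1373) = -172/9/7000 + 64*(-1/1373) = -172/9*1/7000 - 64/1373 = -43/15750 - 64/1373 = -1067039/21624750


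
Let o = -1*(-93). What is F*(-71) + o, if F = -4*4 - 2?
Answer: 1371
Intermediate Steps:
F = -18 (F = -16 - 2 = -18)
o = 93
F*(-71) + o = -18*(-71) + 93 = 1278 + 93 = 1371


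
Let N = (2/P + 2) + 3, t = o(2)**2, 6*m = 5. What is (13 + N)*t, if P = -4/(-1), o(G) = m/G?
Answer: 925/288 ≈ 3.2118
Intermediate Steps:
m = 5/6 (m = (1/6)*5 = 5/6 ≈ 0.83333)
o(G) = 5/(6*G)
P = 4 (P = -4*(-1) = 4)
t = 25/144 (t = ((5/6)/2)**2 = ((5/6)*(1/2))**2 = (5/12)**2 = 25/144 ≈ 0.17361)
N = 11/2 (N = (2/4 + 2) + 3 = (2*(1/4) + 2) + 3 = (1/2 + 2) + 3 = 5/2 + 3 = 11/2 ≈ 5.5000)
(13 + N)*t = (13 + 11/2)*(25/144) = (37/2)*(25/144) = 925/288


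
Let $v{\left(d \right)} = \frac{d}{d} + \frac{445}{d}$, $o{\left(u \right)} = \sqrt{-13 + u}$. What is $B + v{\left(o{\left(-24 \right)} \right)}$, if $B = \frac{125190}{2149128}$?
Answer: $\frac{126351}{119396} - \frac{445 i \sqrt{37}}{37} \approx 1.0583 - 73.158 i$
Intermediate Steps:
$B = \frac{6955}{119396}$ ($B = 125190 \cdot \frac{1}{2149128} = \frac{6955}{119396} \approx 0.058252$)
$v{\left(d \right)} = 1 + \frac{445}{d}$
$B + v{\left(o{\left(-24 \right)} \right)} = \frac{6955}{119396} + \frac{445 + \sqrt{-13 - 24}}{\sqrt{-13 - 24}} = \frac{6955}{119396} + \frac{445 + \sqrt{-37}}{\sqrt{-37}} = \frac{6955}{119396} + \frac{445 + i \sqrt{37}}{i \sqrt{37}} = \frac{6955}{119396} + - \frac{i \sqrt{37}}{37} \left(445 + i \sqrt{37}\right) = \frac{6955}{119396} - \frac{i \sqrt{37} \left(445 + i \sqrt{37}\right)}{37}$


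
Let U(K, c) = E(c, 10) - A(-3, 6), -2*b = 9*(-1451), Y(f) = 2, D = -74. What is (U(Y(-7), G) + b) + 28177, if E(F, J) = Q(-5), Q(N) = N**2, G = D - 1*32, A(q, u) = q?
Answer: 69469/2 ≈ 34735.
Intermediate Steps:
G = -106 (G = -74 - 1*32 = -74 - 32 = -106)
E(F, J) = 25 (E(F, J) = (-5)**2 = 25)
b = 13059/2 (b = -9*(-1451)/2 = -1/2*(-13059) = 13059/2 ≈ 6529.5)
U(K, c) = 28 (U(K, c) = 25 - 1*(-3) = 25 + 3 = 28)
(U(Y(-7), G) + b) + 28177 = (28 + 13059/2) + 28177 = 13115/2 + 28177 = 69469/2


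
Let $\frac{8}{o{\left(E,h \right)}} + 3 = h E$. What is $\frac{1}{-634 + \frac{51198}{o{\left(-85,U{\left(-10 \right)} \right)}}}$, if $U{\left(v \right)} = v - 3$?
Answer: $\frac{2}{14103781} \approx 1.4181 \cdot 10^{-7}$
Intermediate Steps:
$U{\left(v \right)} = -3 + v$
$o{\left(E,h \right)} = \frac{8}{-3 + E h}$ ($o{\left(E,h \right)} = \frac{8}{-3 + h E} = \frac{8}{-3 + E h}$)
$\frac{1}{-634 + \frac{51198}{o{\left(-85,U{\left(-10 \right)} \right)}}} = \frac{1}{-634 + \frac{51198}{8 \frac{1}{-3 - 85 \left(-3 - 10\right)}}} = \frac{1}{-634 + \frac{51198}{8 \frac{1}{-3 - -1105}}} = \frac{1}{-634 + \frac{51198}{8 \frac{1}{-3 + 1105}}} = \frac{1}{-634 + \frac{51198}{8 \cdot \frac{1}{1102}}} = \frac{1}{-634 + \frac{51198}{\frac{4}{551}}} = \frac{1}{-634 + 51198 \cdot \frac{551}{4}} = \frac{1}{-634 + \frac{14105049}{2}} = \frac{1}{\frac{14103781}{2}} = \frac{2}{14103781}$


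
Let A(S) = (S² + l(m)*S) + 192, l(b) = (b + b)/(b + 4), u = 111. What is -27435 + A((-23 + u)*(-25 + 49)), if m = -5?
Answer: 4454421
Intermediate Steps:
l(b) = 2*b/(4 + b) (l(b) = (2*b)/(4 + b) = 2*b/(4 + b))
A(S) = 192 + S² + 10*S (A(S) = (S² + (2*(-5)/(4 - 5))*S) + 192 = (S² + (2*(-5)/(-1))*S) + 192 = (S² + (2*(-5)*(-1))*S) + 192 = (S² + 10*S) + 192 = 192 + S² + 10*S)
-27435 + A((-23 + u)*(-25 + 49)) = -27435 + (192 + ((-23 + 111)*(-25 + 49))² + 10*((-23 + 111)*(-25 + 49))) = -27435 + (192 + (88*24)² + 10*(88*24)) = -27435 + (192 + 2112² + 10*2112) = -27435 + (192 + 4460544 + 21120) = -27435 + 4481856 = 4454421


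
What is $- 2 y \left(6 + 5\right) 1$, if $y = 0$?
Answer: $0$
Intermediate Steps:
$- 2 y \left(6 + 5\right) 1 = \left(-2\right) 0 \left(6 + 5\right) 1 = 0 \cdot 11 \cdot 1 = 0 \cdot 11 = 0$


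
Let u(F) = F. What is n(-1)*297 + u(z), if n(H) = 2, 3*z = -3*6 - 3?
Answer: 587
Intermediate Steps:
z = -7 (z = (-3*6 - 3)/3 = (-18 - 3)/3 = (⅓)*(-21) = -7)
n(-1)*297 + u(z) = 2*297 - 7 = 594 - 7 = 587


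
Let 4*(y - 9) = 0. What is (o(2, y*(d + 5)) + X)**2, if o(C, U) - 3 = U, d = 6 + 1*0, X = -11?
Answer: 8281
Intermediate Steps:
y = 9 (y = 9 + (1/4)*0 = 9 + 0 = 9)
d = 6 (d = 6 + 0 = 6)
o(C, U) = 3 + U
(o(2, y*(d + 5)) + X)**2 = ((3 + 9*(6 + 5)) - 11)**2 = ((3 + 9*11) - 11)**2 = ((3 + 99) - 11)**2 = (102 - 11)**2 = 91**2 = 8281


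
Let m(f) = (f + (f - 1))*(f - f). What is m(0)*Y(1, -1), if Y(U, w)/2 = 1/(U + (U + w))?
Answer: 0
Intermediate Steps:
Y(U, w) = 2/(w + 2*U) (Y(U, w) = 2/(U + (U + w)) = 2/(w + 2*U))
m(f) = 0 (m(f) = (f + (-1 + f))*0 = (-1 + 2*f)*0 = 0)
m(0)*Y(1, -1) = 0*(2/(-1 + 2*1)) = 0*(2/(-1 + 2)) = 0*(2/1) = 0*(2*1) = 0*2 = 0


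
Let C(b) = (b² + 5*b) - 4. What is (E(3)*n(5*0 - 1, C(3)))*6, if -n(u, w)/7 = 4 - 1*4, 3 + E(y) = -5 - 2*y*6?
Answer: 0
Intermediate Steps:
C(b) = -4 + b² + 5*b
E(y) = -8 - 12*y (E(y) = -3 + (-5 - 2*y*6) = -3 + (-5 - 12*y) = -8 - 12*y)
n(u, w) = 0 (n(u, w) = -7*(4 - 1*4) = -7*(4 - 4) = -7*0 = 0)
(E(3)*n(5*0 - 1, C(3)))*6 = ((-8 - 12*3)*0)*6 = ((-8 - 36)*0)*6 = -44*0*6 = 0*6 = 0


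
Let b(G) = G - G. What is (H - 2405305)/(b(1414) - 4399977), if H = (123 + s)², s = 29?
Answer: 794067/1466659 ≈ 0.54141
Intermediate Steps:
H = 23104 (H = (123 + 29)² = 152² = 23104)
b(G) = 0
(H - 2405305)/(b(1414) - 4399977) = (23104 - 2405305)/(0 - 4399977) = -2382201/(-4399977) = -2382201*(-1/4399977) = 794067/1466659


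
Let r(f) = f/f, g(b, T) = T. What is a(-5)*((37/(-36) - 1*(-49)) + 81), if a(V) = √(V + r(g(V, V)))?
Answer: 4643*I/18 ≈ 257.94*I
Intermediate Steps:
r(f) = 1
a(V) = √(1 + V) (a(V) = √(V + 1) = √(1 + V))
a(-5)*((37/(-36) - 1*(-49)) + 81) = √(1 - 5)*((37/(-36) - 1*(-49)) + 81) = √(-4)*((37*(-1/36) + 49) + 81) = (2*I)*((-37/36 + 49) + 81) = (2*I)*(1727/36 + 81) = (2*I)*(4643/36) = 4643*I/18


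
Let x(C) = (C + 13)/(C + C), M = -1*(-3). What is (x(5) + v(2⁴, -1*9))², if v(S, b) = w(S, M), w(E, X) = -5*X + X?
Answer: 2601/25 ≈ 104.04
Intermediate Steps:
M = 3
w(E, X) = -4*X
v(S, b) = -12 (v(S, b) = -4*3 = -12)
x(C) = (13 + C)/(2*C) (x(C) = (13 + C)/((2*C)) = (13 + C)*(1/(2*C)) = (13 + C)/(2*C))
(x(5) + v(2⁴, -1*9))² = ((½)*(13 + 5)/5 - 12)² = ((½)*(⅕)*18 - 12)² = (9/5 - 12)² = (-51/5)² = 2601/25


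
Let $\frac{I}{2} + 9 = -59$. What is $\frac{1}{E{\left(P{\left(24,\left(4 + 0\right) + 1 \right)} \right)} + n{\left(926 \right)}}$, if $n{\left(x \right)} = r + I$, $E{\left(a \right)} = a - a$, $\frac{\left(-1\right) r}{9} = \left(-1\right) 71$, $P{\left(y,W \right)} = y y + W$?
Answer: $\frac{1}{503} \approx 0.0019881$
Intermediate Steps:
$P{\left(y,W \right)} = W + y^{2}$ ($P{\left(y,W \right)} = y^{2} + W = W + y^{2}$)
$r = 639$ ($r = - 9 \left(\left(-1\right) 71\right) = \left(-9\right) \left(-71\right) = 639$)
$I = -136$ ($I = -18 + 2 \left(-59\right) = -18 - 118 = -136$)
$E{\left(a \right)} = 0$
$n{\left(x \right)} = 503$ ($n{\left(x \right)} = 639 - 136 = 503$)
$\frac{1}{E{\left(P{\left(24,\left(4 + 0\right) + 1 \right)} \right)} + n{\left(926 \right)}} = \frac{1}{0 + 503} = \frac{1}{503}$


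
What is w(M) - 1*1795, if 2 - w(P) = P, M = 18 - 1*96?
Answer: -1715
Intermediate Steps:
M = -78 (M = 18 - 96 = -78)
w(P) = 2 - P
w(M) - 1*1795 = (2 - 1*(-78)) - 1*1795 = (2 + 78) - 1795 = 80 - 1795 = -1715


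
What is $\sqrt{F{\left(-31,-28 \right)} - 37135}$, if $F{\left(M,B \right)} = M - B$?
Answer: $i \sqrt{37138} \approx 192.71 i$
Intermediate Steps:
$\sqrt{F{\left(-31,-28 \right)} - 37135} = \sqrt{\left(-31 - -28\right) - 37135} = \sqrt{\left(-31 + 28\right) - 37135} = \sqrt{-3 - 37135} = \sqrt{-37138} = i \sqrt{37138}$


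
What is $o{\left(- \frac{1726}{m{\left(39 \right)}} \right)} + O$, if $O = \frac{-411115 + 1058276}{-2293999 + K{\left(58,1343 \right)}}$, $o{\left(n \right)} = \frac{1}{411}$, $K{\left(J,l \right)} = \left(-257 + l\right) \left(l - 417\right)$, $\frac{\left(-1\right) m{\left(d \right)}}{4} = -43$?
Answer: $- \frac{264694808}{529517193} \approx -0.49988$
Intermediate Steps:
$m{\left(d \right)} = 172$ ($m{\left(d \right)} = \left(-4\right) \left(-43\right) = 172$)
$K{\left(J,l \right)} = \left(-417 + l\right) \left(-257 + l\right)$ ($K{\left(J,l \right)} = \left(-257 + l\right) \left(-417 + l\right) = \left(-417 + l\right) \left(-257 + l\right)$)
$o{\left(n \right)} = \frac{1}{411}$
$O = - \frac{647161}{1288363}$ ($O = \frac{-411115 + 1058276}{-2293999 + \left(107169 + 1343^{2} - 905182\right)} = \frac{647161}{-2293999 + \left(107169 + 1803649 - 905182\right)} = \frac{647161}{-2293999 + 1005636} = \frac{647161}{-1288363} = 647161 \left(- \frac{1}{1288363}\right) = - \frac{647161}{1288363} \approx -0.50231$)
$o{\left(- \frac{1726}{m{\left(39 \right)}} \right)} + O = \frac{1}{411} - \frac{647161}{1288363} = - \frac{264694808}{529517193}$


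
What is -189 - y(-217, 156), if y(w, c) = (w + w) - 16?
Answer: 261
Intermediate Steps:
y(w, c) = -16 + 2*w (y(w, c) = 2*w - 16 = -16 + 2*w)
-189 - y(-217, 156) = -189 - (-16 + 2*(-217)) = -189 - (-16 - 434) = -189 - 1*(-450) = -189 + 450 = 261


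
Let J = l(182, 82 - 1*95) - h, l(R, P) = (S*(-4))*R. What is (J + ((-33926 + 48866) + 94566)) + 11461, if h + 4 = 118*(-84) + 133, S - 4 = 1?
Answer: 127110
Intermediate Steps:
S = 5 (S = 4 + 1 = 5)
h = -9783 (h = -4 + (118*(-84) + 133) = -4 + (-9912 + 133) = -4 - 9779 = -9783)
l(R, P) = -20*R (l(R, P) = (5*(-4))*R = -20*R)
J = 6143 (J = -20*182 - 1*(-9783) = -3640 + 9783 = 6143)
(J + ((-33926 + 48866) + 94566)) + 11461 = (6143 + ((-33926 + 48866) + 94566)) + 11461 = (6143 + (14940 + 94566)) + 11461 = (6143 + 109506) + 11461 = 115649 + 11461 = 127110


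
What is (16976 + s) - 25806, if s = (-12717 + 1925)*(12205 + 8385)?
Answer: -222216110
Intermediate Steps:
s = -222207280 (s = -10792*20590 = -222207280)
(16976 + s) - 25806 = (16976 - 222207280) - 25806 = -222190304 - 25806 = -222216110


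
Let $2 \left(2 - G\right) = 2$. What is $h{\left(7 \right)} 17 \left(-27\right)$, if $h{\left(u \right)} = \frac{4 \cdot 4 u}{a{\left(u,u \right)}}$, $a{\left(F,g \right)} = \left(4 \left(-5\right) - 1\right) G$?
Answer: $2448$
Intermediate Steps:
$G = 1$ ($G = 2 - 1 = 1$)
$a{\left(F,g \right)} = -21$ ($a{\left(F,g \right)} = \left(4 \left(-5\right) - 1\right) 1 = \left(-20 - 1\right) 1 = \left(-21\right) 1 = -21$)
$h{\left(u \right)} = - \frac{16 u}{21}$ ($h{\left(u \right)} = \frac{4 \cdot 4 u}{-21} = 16 u \left(- \frac{1}{21}\right) = - \frac{16 u}{21}$)
$h{\left(7 \right)} 17 \left(-27\right) = \left(- \frac{16}{21}\right) 7 \cdot 17 \left(-27\right) = \left(- \frac{16}{3}\right) 17 \left(-27\right) = \left(- \frac{272}{3}\right) \left(-27\right) = 2448$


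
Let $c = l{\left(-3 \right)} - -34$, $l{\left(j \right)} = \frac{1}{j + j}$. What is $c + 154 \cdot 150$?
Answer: $\frac{138803}{6} \approx 23134.0$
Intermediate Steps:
$l{\left(j \right)} = \frac{1}{2 j}$
$c = \frac{203}{6}$ ($c = \frac{1}{2 \left(-3\right)} - -34 = \frac{1}{2} \left(- \frac{1}{3}\right) + 34 = - \frac{1}{6} + 34 = \frac{203}{6} \approx 33.833$)
$c + 154 \cdot 150 = \frac{203}{6} + 154 \cdot 150 = \frac{203}{6} + 23100 = \frac{138803}{6}$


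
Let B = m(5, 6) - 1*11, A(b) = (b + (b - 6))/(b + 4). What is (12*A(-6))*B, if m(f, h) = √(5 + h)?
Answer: -1188 + 108*√11 ≈ -829.80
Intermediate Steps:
A(b) = (-6 + 2*b)/(4 + b) (A(b) = (b + (-6 + b))/(4 + b) = (-6 + 2*b)/(4 + b))
B = -11 + √11 (B = √(5 + 6) - 1*11 = √11 - 11 = -11 + √11 ≈ -7.6834)
(12*A(-6))*B = (12*(2*(-3 - 6)/(4 - 6)))*(-11 + √11) = (12*(2*(-9)/(-2)))*(-11 + √11) = (12*(2*(-½)*(-9)))*(-11 + √11) = (12*9)*(-11 + √11) = 108*(-11 + √11) = -1188 + 108*√11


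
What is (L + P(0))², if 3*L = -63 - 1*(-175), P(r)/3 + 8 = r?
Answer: 1600/9 ≈ 177.78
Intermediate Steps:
P(r) = -24 + 3*r
L = 112/3 (L = (-63 - 1*(-175))/3 = (-63 + 175)/3 = (⅓)*112 = 112/3 ≈ 37.333)
(L + P(0))² = (112/3 + (-24 + 3*0))² = (112/3 + (-24 + 0))² = (112/3 - 24)² = (40/3)² = 1600/9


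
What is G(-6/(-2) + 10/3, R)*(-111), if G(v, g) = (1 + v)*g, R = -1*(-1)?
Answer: -814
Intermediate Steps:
R = 1
G(v, g) = g*(1 + v)
G(-6/(-2) + 10/3, R)*(-111) = (1*(1 + (-6/(-2) + 10/3)))*(-111) = (1*(1 + (-6*(-½) + 10*(⅓))))*(-111) = (1*(1 + (3 + 10/3)))*(-111) = (1*(1 + 19/3))*(-111) = (1*(22/3))*(-111) = (22/3)*(-111) = -814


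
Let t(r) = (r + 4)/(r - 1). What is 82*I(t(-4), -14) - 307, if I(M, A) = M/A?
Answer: -307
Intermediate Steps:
t(r) = (4 + r)/(-1 + r)
82*I(t(-4), -14) - 307 = 82*(((4 - 4)/(-1 - 4))/(-14)) - 307 = 82*((0/(-5))*(-1/14)) - 307 = 82*(-⅕*0*(-1/14)) - 307 = 82*(0*(-1/14)) - 307 = 82*0 - 307 = 0 - 307 = -307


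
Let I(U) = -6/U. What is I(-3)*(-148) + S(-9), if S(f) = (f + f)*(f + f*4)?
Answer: 514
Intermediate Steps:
S(f) = 10*f**2 (S(f) = (2*f)*(f + 4*f) = (2*f)*(5*f) = 10*f**2)
I(-3)*(-148) + S(-9) = -6/(-3)*(-148) + 10*(-9)**2 = -6*(-1/3)*(-148) + 10*81 = 2*(-148) + 810 = -296 + 810 = 514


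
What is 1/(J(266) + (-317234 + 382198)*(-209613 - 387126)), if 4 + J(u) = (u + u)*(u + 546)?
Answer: -1/38766120416 ≈ -2.5796e-11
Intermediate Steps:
J(u) = -4 + 2*u*(546 + u) (J(u) = -4 + (u + u)*(u + 546) = -4 + (2*u)*(546 + u) = -4 + 2*u*(546 + u))
1/(J(266) + (-317234 + 382198)*(-209613 - 387126)) = 1/((-4 + 2*266² + 1092*266) + (-317234 + 382198)*(-209613 - 387126)) = 1/((-4 + 2*70756 + 290472) + 64964*(-596739)) = 1/((-4 + 141512 + 290472) - 38766552396) = 1/(431980 - 38766552396) = 1/(-38766120416) = -1/38766120416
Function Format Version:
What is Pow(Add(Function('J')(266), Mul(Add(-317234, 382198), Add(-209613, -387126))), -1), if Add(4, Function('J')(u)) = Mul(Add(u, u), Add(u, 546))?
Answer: Rational(-1, 38766120416) ≈ -2.5796e-11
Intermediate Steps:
Function('J')(u) = Add(-4, Mul(2, u, Add(546, u))) (Function('J')(u) = Add(-4, Mul(Add(u, u), Add(u, 546))) = Add(-4, Mul(Mul(2, u), Add(546, u))) = Add(-4, Mul(2, u, Add(546, u))))
Pow(Add(Function('J')(266), Mul(Add(-317234, 382198), Add(-209613, -387126))), -1) = Pow(Add(Add(-4, Mul(2, Pow(266, 2)), Mul(1092, 266)), Mul(Add(-317234, 382198), Add(-209613, -387126))), -1) = Pow(Add(Add(-4, Mul(2, 70756), 290472), Mul(64964, -596739)), -1) = Pow(Add(Add(-4, 141512, 290472), -38766552396), -1) = Pow(Add(431980, -38766552396), -1) = Pow(-38766120416, -1) = Rational(-1, 38766120416)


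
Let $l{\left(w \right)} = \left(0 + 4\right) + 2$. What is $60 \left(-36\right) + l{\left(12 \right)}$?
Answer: $-2154$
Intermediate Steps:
$l{\left(w \right)} = 6$ ($l{\left(w \right)} = 4 + 2 = 6$)
$60 \left(-36\right) + l{\left(12 \right)} = 60 \left(-36\right) + 6 = -2160 + 6 = -2154$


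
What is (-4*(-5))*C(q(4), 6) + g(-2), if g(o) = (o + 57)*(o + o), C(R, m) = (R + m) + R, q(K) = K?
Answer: 60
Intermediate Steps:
C(R, m) = m + 2*R
g(o) = 2*o*(57 + o) (g(o) = (57 + o)*(2*o) = 2*o*(57 + o))
(-4*(-5))*C(q(4), 6) + g(-2) = (-4*(-5))*(6 + 2*4) + 2*(-2)*(57 - 2) = 20*(6 + 8) + 2*(-2)*55 = 20*14 - 220 = 280 - 220 = 60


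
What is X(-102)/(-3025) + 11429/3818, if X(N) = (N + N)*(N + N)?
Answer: -124317163/11549450 ≈ -10.764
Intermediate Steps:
X(N) = 4*N² (X(N) = (2*N)*(2*N) = 4*N²)
X(-102)/(-3025) + 11429/3818 = (4*(-102)²)/(-3025) + 11429/3818 = (4*10404)*(-1/3025) + 11429*(1/3818) = 41616*(-1/3025) + 11429/3818 = -41616/3025 + 11429/3818 = -124317163/11549450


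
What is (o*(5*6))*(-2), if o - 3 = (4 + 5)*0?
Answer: -180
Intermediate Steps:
o = 3 (o = 3 + (4 + 5)*0 = 3 + 9*0 = 3 + 0 = 3)
(o*(5*6))*(-2) = (3*(5*6))*(-2) = (3*30)*(-2) = 90*(-2) = -180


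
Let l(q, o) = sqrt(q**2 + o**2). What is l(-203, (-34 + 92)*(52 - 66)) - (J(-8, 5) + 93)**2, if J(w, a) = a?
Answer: -9604 + 203*sqrt(17) ≈ -8767.0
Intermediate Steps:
l(q, o) = sqrt(o**2 + q**2)
l(-203, (-34 + 92)*(52 - 66)) - (J(-8, 5) + 93)**2 = sqrt(((-34 + 92)*(52 - 66))**2 + (-203)**2) - (5 + 93)**2 = sqrt((58*(-14))**2 + 41209) - 1*98**2 = sqrt((-812)**2 + 41209) - 1*9604 = sqrt(659344 + 41209) - 9604 = sqrt(700553) - 9604 = 203*sqrt(17) - 9604 = -9604 + 203*sqrt(17)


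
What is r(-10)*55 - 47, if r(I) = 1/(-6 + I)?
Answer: -807/16 ≈ -50.438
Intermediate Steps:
r(-10)*55 - 47 = 55/(-6 - 10) - 47 = 55/(-16) - 47 = -1/16*55 - 47 = -55/16 - 47 = -807/16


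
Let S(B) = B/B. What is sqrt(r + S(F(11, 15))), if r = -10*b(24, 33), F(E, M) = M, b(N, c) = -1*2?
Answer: sqrt(21) ≈ 4.5826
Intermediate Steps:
b(N, c) = -2
S(B) = 1
r = 20 (r = -10*(-2) = 20)
sqrt(r + S(F(11, 15))) = sqrt(20 + 1) = sqrt(21)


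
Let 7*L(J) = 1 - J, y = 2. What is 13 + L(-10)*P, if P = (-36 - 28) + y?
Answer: -591/7 ≈ -84.429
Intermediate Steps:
P = -62 (P = (-36 - 28) + 2 = -64 + 2 = -62)
L(J) = 1/7 - J/7 (L(J) = (1 - J)/7 = 1/7 - J/7)
13 + L(-10)*P = 13 + (1/7 - 1/7*(-10))*(-62) = 13 + (1/7 + 10/7)*(-62) = 13 + (11/7)*(-62) = 13 - 682/7 = -591/7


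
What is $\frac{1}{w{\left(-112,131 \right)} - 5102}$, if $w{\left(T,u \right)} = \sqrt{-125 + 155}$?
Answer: $- \frac{2551}{13015187} - \frac{\sqrt{30}}{26030374} \approx -0.00019621$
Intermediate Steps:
$w{\left(T,u \right)} = \sqrt{30}$
$\frac{1}{w{\left(-112,131 \right)} - 5102} = \frac{1}{\sqrt{30} - 5102} = \frac{1}{-5102 + \sqrt{30}}$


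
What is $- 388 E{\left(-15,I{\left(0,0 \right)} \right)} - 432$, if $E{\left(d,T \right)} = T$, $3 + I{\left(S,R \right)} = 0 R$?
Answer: $732$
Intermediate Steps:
$I{\left(S,R \right)} = -3$ ($I{\left(S,R \right)} = -3 + 0 R = -3 + 0 = -3$)
$- 388 E{\left(-15,I{\left(0,0 \right)} \right)} - 432 = \left(-388\right) \left(-3\right) - 432 = 1164 - 432 = 732$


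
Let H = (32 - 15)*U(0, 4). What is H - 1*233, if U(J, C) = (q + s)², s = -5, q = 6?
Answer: -216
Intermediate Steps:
U(J, C) = 1 (U(J, C) = (6 - 5)² = 1² = 1)
H = 17 (H = (32 - 15)*1 = 17*1 = 17)
H - 1*233 = 17 - 1*233 = 17 - 233 = -216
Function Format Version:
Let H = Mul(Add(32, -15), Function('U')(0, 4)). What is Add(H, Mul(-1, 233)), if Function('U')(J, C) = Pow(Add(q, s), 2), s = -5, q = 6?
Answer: -216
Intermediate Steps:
Function('U')(J, C) = 1 (Function('U')(J, C) = Pow(Add(6, -5), 2) = Pow(1, 2) = 1)
H = 17 (H = Mul(Add(32, -15), 1) = Mul(17, 1) = 17)
Add(H, Mul(-1, 233)) = Add(17, Mul(-1, 233)) = Add(17, -233) = -216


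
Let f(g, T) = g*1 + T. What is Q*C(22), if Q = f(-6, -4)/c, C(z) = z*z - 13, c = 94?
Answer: -2355/47 ≈ -50.106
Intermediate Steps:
f(g, T) = T + g (f(g, T) = g + T = T + g)
C(z) = -13 + z**2 (C(z) = z**2 - 13 = -13 + z**2)
Q = -5/47 (Q = (-4 - 6)/94 = -10*1/94 = -5/47 ≈ -0.10638)
Q*C(22) = -5*(-13 + 22**2)/47 = -5*(-13 + 484)/47 = -5/47*471 = -2355/47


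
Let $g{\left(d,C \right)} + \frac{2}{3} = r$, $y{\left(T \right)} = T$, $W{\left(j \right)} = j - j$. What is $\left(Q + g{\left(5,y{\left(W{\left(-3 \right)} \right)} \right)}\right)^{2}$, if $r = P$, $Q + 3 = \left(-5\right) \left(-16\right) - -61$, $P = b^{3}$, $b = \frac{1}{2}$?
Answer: $\frac{10883401}{576} \approx 18895.0$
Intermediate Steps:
$b = \frac{1}{2} \approx 0.5$
$W{\left(j \right)} = 0$
$P = \frac{1}{8}$ ($P = \left(\frac{1}{2}\right)^{3} = \frac{1}{8} \approx 0.125$)
$Q = 138$ ($Q = -3 - -141 = -3 + \left(80 + 61\right) = -3 + 141 = 138$)
$r = \frac{1}{8} \approx 0.125$
$g{\left(d,C \right)} = - \frac{13}{24}$ ($g{\left(d,C \right)} = - \frac{2}{3} + \frac{1}{8} = - \frac{13}{24}$)
$\left(Q + g{\left(5,y{\left(W{\left(-3 \right)} \right)} \right)}\right)^{2} = \left(138 - \frac{13}{24}\right)^{2} = \left(\frac{3299}{24}\right)^{2} = \frac{10883401}{576}$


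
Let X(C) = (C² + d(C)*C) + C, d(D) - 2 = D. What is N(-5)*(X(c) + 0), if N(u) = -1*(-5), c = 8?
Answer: 760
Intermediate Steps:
d(D) = 2 + D
N(u) = 5
X(C) = C + C² + C*(2 + C) (X(C) = (C² + (2 + C)*C) + C = (C² + C*(2 + C)) + C = C + C² + C*(2 + C))
N(-5)*(X(c) + 0) = 5*(8*(3 + 2*8) + 0) = 5*(8*(3 + 16) + 0) = 5*(8*19 + 0) = 5*(152 + 0) = 5*152 = 760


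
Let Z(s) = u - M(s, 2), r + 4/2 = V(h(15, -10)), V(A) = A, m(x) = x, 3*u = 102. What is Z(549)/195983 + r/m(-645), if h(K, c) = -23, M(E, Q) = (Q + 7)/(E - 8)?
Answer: 532505680/13677457587 ≈ 0.038933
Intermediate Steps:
M(E, Q) = (7 + Q)/(-8 + E)
u = 34 (u = (1/3)*102 = 34)
r = -25 (r = -2 - 23 = -25)
Z(s) = 34 - 9/(-8 + s) (Z(s) = 34 - (7 + 2)/(-8 + s) = 34 - 9/(-8 + s))
Z(549)/195983 + r/m(-645) = ((-281 + 34*549)/(-8 + 549))/195983 - 25/(-645) = ((-281 + 18666)/541)*(1/195983) - 25*(-1/645) = ((1/541)*18385)*(1/195983) + 5/129 = (18385/541)*(1/195983) + 5/129 = 18385/106026803 + 5/129 = 532505680/13677457587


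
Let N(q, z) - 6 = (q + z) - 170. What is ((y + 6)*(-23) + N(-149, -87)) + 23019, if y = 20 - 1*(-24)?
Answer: 21469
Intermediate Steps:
y = 44 (y = 20 + 24 = 44)
N(q, z) = -164 + q + z (N(q, z) = 6 + ((q + z) - 170) = 6 + (-170 + q + z) = -164 + q + z)
((y + 6)*(-23) + N(-149, -87)) + 23019 = ((44 + 6)*(-23) + (-164 - 149 - 87)) + 23019 = (50*(-23) - 400) + 23019 = (-1150 - 400) + 23019 = -1550 + 23019 = 21469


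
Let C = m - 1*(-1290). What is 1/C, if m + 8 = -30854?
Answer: -1/29572 ≈ -3.3816e-5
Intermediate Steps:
m = -30862 (m = -8 - 30854 = -30862)
C = -29572 (C = -30862 - 1*(-1290) = -30862 + 1290 = -29572)
1/C = 1/(-29572) = -1/29572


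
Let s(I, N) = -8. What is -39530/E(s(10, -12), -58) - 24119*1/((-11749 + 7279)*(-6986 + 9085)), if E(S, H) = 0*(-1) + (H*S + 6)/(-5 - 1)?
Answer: 222535980133/440978910 ≈ 504.64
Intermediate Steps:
E(S, H) = -1 - H*S/6 (E(S, H) = 0 + (6 + H*S)/(-6) = 0 + (6 + H*S)*(-1/6) = 0 + (-1 - H*S/6) = -1 - H*S/6)
-39530/E(s(10, -12), -58) - 24119*1/((-11749 + 7279)*(-6986 + 9085)) = -39530/(-1 - 1/6*(-58)*(-8)) - 24119*1/((-11749 + 7279)*(-6986 + 9085)) = -39530/(-1 - 232/3) - 24119/(2099*(-4470)) = -39530/(-235/3) - 24119/(-9382530) = -39530*(-3/235) - 24119*(-1/9382530) = 23718/47 + 24119/9382530 = 222535980133/440978910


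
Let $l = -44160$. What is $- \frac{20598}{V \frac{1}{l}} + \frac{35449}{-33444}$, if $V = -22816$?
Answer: $- \frac{41333869639}{1036764} \approx -39868.0$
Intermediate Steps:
$- \frac{20598}{V \frac{1}{l}} + \frac{35449}{-33444} = - \frac{20598}{\left(-22816\right) \frac{1}{-44160}} + \frac{35449}{-33444} = - \frac{20598}{\left(-22816\right) \left(- \frac{1}{44160}\right)} + 35449 \left(- \frac{1}{33444}\right) = - \frac{20598}{\frac{31}{60}} - \frac{35449}{33444} = \left(-20598\right) \frac{60}{31} - \frac{35449}{33444} = - \frac{1235880}{31} - \frac{35449}{33444} = - \frac{41333869639}{1036764}$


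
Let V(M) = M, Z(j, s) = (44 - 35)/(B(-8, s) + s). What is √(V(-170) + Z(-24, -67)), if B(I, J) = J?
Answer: I*√3053726/134 ≈ 13.041*I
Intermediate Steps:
Z(j, s) = 9/(2*s) (Z(j, s) = (44 - 35)/(s + s) = 9/((2*s)) = 9*(1/(2*s)) = 9/(2*s))
√(V(-170) + Z(-24, -67)) = √(-170 + (9/2)/(-67)) = √(-170 + (9/2)*(-1/67)) = √(-170 - 9/134) = √(-22789/134) = I*√3053726/134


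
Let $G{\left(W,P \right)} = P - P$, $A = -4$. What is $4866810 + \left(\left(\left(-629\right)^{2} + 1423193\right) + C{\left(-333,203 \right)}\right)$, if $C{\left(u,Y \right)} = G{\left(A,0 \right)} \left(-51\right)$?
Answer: $6685644$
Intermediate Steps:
$G{\left(W,P \right)} = 0$
$C{\left(u,Y \right)} = 0$ ($C{\left(u,Y \right)} = 0 \left(-51\right) = 0$)
$4866810 + \left(\left(\left(-629\right)^{2} + 1423193\right) + C{\left(-333,203 \right)}\right) = 4866810 + \left(\left(\left(-629\right)^{2} + 1423193\right) + 0\right) = 4866810 + \left(\left(395641 + 1423193\right) + 0\right) = 4866810 + \left(1818834 + 0\right) = 4866810 + 1818834 = 6685644$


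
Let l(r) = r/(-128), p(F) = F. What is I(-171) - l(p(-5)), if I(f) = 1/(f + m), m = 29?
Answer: -419/9088 ≈ -0.046105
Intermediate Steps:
I(f) = 1/(29 + f) (I(f) = 1/(f + 29) = 1/(29 + f))
l(r) = -r/128 (l(r) = r*(-1/128) = -r/128)
I(-171) - l(p(-5)) = 1/(29 - 171) - (-1)*(-5)/128 = 1/(-142) - 1*5/128 = -1/142 - 5/128 = -419/9088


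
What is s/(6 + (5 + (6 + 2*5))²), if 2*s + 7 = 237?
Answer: 115/447 ≈ 0.25727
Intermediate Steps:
s = 115 (s = -7/2 + (½)*237 = -7/2 + 237/2 = 115)
s/(6 + (5 + (6 + 2*5))²) = 115/(6 + (5 + (6 + 2*5))²) = 115/(6 + (5 + (6 + 10))²) = 115/(6 + (5 + 16)²) = 115/(6 + 21²) = 115/(6 + 441) = 115/447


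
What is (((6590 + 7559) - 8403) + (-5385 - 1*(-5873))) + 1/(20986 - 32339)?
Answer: 70774601/11353 ≈ 6234.0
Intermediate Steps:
(((6590 + 7559) - 8403) + (-5385 - 1*(-5873))) + 1/(20986 - 32339) = ((14149 - 8403) + (-5385 + 5873)) + 1/(-11353) = (5746 + 488) - 1/11353 = 6234 - 1/11353 = 70774601/11353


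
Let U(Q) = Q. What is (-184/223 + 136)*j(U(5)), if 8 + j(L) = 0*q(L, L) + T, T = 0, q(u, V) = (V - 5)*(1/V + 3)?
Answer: -241152/223 ≈ -1081.4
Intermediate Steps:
q(u, V) = (-5 + V)*(3 + 1/V)
j(L) = -8 (j(L) = -8 + (0*(-14 - 5/L + 3*L) + 0) = -8 + (0 + 0) = -8 + 0 = -8)
(-184/223 + 136)*j(U(5)) = (-184/223 + 136)*(-8) = (30144/223)*(-8) = -241152/223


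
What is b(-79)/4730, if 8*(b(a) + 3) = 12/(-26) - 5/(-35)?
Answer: -2213/3443440 ≈ -0.00064267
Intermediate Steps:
b(a) = -2213/728 (b(a) = -3 + (12/(-26) - 5/(-35))/8 = -3 + (12*(-1/26) - 5*(-1/35))/8 = -3 + (-6/13 + ⅐)/8 = -3 + (⅛)*(-29/91) = -3 - 29/728 = -2213/728)
b(-79)/4730 = -2213/728/4730 = -2213/728*1/4730 = -2213/3443440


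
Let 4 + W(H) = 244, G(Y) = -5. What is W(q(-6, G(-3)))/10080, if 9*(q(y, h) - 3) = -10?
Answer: 1/42 ≈ 0.023810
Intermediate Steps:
q(y, h) = 17/9 (q(y, h) = 3 + (1/9)*(-10) = 3 - 10/9 = 17/9)
W(H) = 240 (W(H) = -4 + 244 = 240)
W(q(-6, G(-3)))/10080 = 240/10080 = 240*(1/10080) = 1/42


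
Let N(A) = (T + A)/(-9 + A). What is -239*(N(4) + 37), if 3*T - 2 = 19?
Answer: -41586/5 ≈ -8317.2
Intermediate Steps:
T = 7 (T = ⅔ + (⅓)*19 = ⅔ + 19/3 = 7)
N(A) = (7 + A)/(-9 + A)
-239*(N(4) + 37) = -239*((7 + 4)/(-9 + 4) + 37) = -239*(11/(-5) + 37) = -239*(-⅕*11 + 37) = -239*(-11/5 + 37) = -239*174/5 = -41586/5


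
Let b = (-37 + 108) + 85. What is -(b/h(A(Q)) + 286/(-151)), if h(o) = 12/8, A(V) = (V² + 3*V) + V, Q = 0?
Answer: -15418/151 ≈ -102.11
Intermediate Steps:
A(V) = V² + 4*V
b = 156 (b = 71 + 85 = 156)
h(o) = 3/2 (h(o) = 12*(⅛) = 3/2)
-(b/h(A(Q)) + 286/(-151)) = -(156/(3/2) + 286/(-151)) = -(156*(⅔) + 286*(-1/151)) = -(104 - 286/151) = -1*15418/151 = -15418/151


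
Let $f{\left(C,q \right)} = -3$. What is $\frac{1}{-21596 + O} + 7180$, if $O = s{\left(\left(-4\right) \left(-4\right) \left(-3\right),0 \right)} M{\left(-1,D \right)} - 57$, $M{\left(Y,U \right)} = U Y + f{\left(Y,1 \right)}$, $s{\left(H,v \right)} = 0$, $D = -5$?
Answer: $\frac{155468539}{21653} \approx 7180.0$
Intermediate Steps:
$M{\left(Y,U \right)} = -3 + U Y$ ($M{\left(Y,U \right)} = U Y - 3 = -3 + U Y$)
$O = -57$ ($O = 0 \left(-3 - -5\right) - 57 = 0 \left(-3 + 5\right) - 57 = 0 \cdot 2 - 57 = 0 - 57 = -57$)
$\frac{1}{-21596 + O} + 7180 = \frac{1}{-21596 - 57} + 7180 = \frac{1}{-21653} + 7180 = - \frac{1}{21653} + 7180 = \frac{155468539}{21653}$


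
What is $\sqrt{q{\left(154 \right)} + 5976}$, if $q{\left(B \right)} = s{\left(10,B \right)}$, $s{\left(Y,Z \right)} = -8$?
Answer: $4 \sqrt{373} \approx 77.253$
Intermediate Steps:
$q{\left(B \right)} = -8$
$\sqrt{q{\left(154 \right)} + 5976} = \sqrt{-8 + 5976} = \sqrt{5968} = 4 \sqrt{373}$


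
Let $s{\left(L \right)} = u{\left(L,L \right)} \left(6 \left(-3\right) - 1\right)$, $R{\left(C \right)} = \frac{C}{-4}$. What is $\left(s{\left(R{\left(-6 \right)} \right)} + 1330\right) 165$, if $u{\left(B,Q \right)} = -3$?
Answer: $228855$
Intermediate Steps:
$R{\left(C \right)} = - \frac{C}{4}$ ($R{\left(C \right)} = C \left(- \frac{1}{4}\right) = - \frac{C}{4}$)
$s{\left(L \right)} = 57$ ($s{\left(L \right)} = - 3 \left(6 \left(-3\right) - 1\right) = - 3 \left(-18 - 1\right) = \left(-3\right) \left(-19\right) = 57$)
$\left(s{\left(R{\left(-6 \right)} \right)} + 1330\right) 165 = \left(57 + 1330\right) 165 = 1387 \cdot 165 = 228855$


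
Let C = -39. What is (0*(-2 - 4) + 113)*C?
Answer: -4407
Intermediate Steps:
(0*(-2 - 4) + 113)*C = (0*(-2 - 4) + 113)*(-39) = (0*(-6) + 113)*(-39) = (0 + 113)*(-39) = 113*(-39) = -4407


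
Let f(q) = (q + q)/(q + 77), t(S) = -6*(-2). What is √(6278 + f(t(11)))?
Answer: √49730174/89 ≈ 79.236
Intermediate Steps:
t(S) = 12
f(q) = 2*q/(77 + q) (f(q) = (2*q)/(77 + q) = 2*q/(77 + q))
√(6278 + f(t(11))) = √(6278 + 2*12/(77 + 12)) = √(6278 + 2*12/89) = √(6278 + 2*12*(1/89)) = √(6278 + 24/89) = √(558766/89) = √49730174/89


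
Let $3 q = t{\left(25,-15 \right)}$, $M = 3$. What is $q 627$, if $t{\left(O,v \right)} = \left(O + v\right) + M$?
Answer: $2717$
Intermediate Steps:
$t{\left(O,v \right)} = 3 + O + v$ ($t{\left(O,v \right)} = \left(O + v\right) + 3 = 3 + O + v$)
$q = \frac{13}{3}$ ($q = \frac{3 + 25 - 15}{3} = \frac{1}{3} \cdot 13 = \frac{13}{3} \approx 4.3333$)
$q 627 = \frac{13}{3} \cdot 627 = 2717$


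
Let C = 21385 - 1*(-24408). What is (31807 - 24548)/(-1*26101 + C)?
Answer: 7259/19692 ≈ 0.36863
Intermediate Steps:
C = 45793 (C = 21385 + 24408 = 45793)
(31807 - 24548)/(-1*26101 + C) = (31807 - 24548)/(-1*26101 + 45793) = 7259/(-26101 + 45793) = 7259/19692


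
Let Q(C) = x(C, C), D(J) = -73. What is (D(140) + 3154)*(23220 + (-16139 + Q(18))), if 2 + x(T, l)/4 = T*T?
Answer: 25784889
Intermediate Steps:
x(T, l) = -8 + 4*T**2 (x(T, l) = -8 + 4*(T*T) = -8 + 4*T**2)
Q(C) = -8 + 4*C**2
(D(140) + 3154)*(23220 + (-16139 + Q(18))) = (-73 + 3154)*(23220 + (-16139 + (-8 + 4*18**2))) = 3081*(23220 + (-16139 + (-8 + 4*324))) = 3081*(23220 + (-16139 + (-8 + 1296))) = 3081*(23220 + (-16139 + 1288)) = 3081*(23220 - 14851) = 3081*8369 = 25784889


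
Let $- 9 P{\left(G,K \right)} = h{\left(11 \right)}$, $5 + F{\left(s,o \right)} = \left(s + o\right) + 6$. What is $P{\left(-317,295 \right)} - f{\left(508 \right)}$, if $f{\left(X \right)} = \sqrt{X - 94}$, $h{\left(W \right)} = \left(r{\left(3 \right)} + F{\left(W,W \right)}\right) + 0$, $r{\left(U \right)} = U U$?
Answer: $- \frac{32}{9} - 3 \sqrt{46} \approx -23.903$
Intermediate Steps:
$r{\left(U \right)} = U^{2}$
$F{\left(s,o \right)} = 1 + o + s$ ($F{\left(s,o \right)} = -5 + \left(\left(s + o\right) + 6\right) = -5 + \left(\left(o + s\right) + 6\right) = -5 + \left(6 + o + s\right) = 1 + o + s$)
$h{\left(W \right)} = 10 + 2 W$ ($h{\left(W \right)} = \left(3^{2} + \left(1 + W + W\right)\right) + 0 = \left(9 + \left(1 + 2 W\right)\right) + 0 = \left(10 + 2 W\right) + 0 = 10 + 2 W$)
$P{\left(G,K \right)} = - \frac{32}{9}$ ($P{\left(G,K \right)} = - \frac{10 + 2 \cdot 11}{9} = - \frac{10 + 22}{9} = \left(- \frac{1}{9}\right) 32 = - \frac{32}{9}$)
$f{\left(X \right)} = \sqrt{-94 + X}$
$P{\left(-317,295 \right)} - f{\left(508 \right)} = - \frac{32}{9} - \sqrt{-94 + 508} = - \frac{32}{9} - \sqrt{414} = - \frac{32}{9} - 3 \sqrt{46}$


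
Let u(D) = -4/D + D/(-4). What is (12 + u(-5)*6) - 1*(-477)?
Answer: 5013/10 ≈ 501.30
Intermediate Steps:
u(D) = -4/D - D/4 (u(D) = -4/D + D*(-¼) = -4/D - D/4)
(12 + u(-5)*6) - 1*(-477) = (12 + (-4/(-5) - ¼*(-5))*6) - 1*(-477) = (12 + (-4*(-⅕) + 5/4)*6) + 477 = (12 + (⅘ + 5/4)*6) + 477 = (12 + (41/20)*6) + 477 = (12 + 123/10) + 477 = 243/10 + 477 = 5013/10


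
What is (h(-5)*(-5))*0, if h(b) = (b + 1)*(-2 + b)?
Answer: 0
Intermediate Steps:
h(b) = (1 + b)*(-2 + b)
(h(-5)*(-5))*0 = ((-2 + (-5)² - 1*(-5))*(-5))*0 = ((-2 + 25 + 5)*(-5))*0 = (28*(-5))*0 = -140*0 = 0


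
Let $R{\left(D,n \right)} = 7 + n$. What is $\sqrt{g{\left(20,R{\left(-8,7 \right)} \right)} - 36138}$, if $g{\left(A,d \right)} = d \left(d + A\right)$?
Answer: $i \sqrt{35662} \approx 188.84 i$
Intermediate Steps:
$g{\left(A,d \right)} = d \left(A + d\right)$
$\sqrt{g{\left(20,R{\left(-8,7 \right)} \right)} - 36138} = \sqrt{\left(7 + 7\right) \left(20 + \left(7 + 7\right)\right) - 36138} = \sqrt{14 \left(20 + 14\right) - 36138} = \sqrt{14 \cdot 34 - 36138} = \sqrt{476 - 36138} = \sqrt{-35662} = i \sqrt{35662}$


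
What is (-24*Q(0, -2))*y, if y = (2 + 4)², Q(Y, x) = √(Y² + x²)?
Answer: -1728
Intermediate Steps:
y = 36 (y = 6² = 36)
(-24*Q(0, -2))*y = -24*√(0² + (-2)²)*36 = -24*√(0 + 4)*36 = -24*√4*36 = -24*2*36 = -48*36 = -1728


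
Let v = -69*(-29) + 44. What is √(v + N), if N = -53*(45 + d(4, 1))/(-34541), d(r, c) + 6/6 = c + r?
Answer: √2439939695622/34541 ≈ 45.223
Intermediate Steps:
d(r, c) = -1 + c + r (d(r, c) = -1 + (c + r) = -1 + c + r)
v = 2045 (v = 2001 + 44 = 2045)
N = 2597/34541 (N = -53*(45 + (-1 + 1 + 4))/(-34541) = -53*(45 + 4)*(-1/34541) = -53*49*(-1/34541) = -2597*(-1/34541) = 2597/34541 ≈ 0.075186)
√(v + N) = √(2045 + 2597/34541) = √(70638942/34541) = √2439939695622/34541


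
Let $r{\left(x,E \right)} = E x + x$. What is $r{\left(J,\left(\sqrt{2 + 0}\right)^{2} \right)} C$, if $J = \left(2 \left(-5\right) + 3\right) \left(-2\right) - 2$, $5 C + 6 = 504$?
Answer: $\frac{17928}{5} \approx 3585.6$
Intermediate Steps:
$C = \frac{498}{5}$ ($C = - \frac{6}{5} + \frac{1}{5} \cdot 504 = - \frac{6}{5} + \frac{504}{5} = \frac{498}{5} \approx 99.6$)
$J = 12$ ($J = \left(-10 + 3\right) \left(-2\right) - 2 = \left(-7\right) \left(-2\right) - 2 = 14 - 2 = 12$)
$r{\left(x,E \right)} = x + E x$
$r{\left(J,\left(\sqrt{2 + 0}\right)^{2} \right)} C = 12 \left(1 + \left(\sqrt{2 + 0}\right)^{2}\right) \frac{498}{5} = 12 \left(1 + \left(\sqrt{2}\right)^{2}\right) \frac{498}{5} = 12 \left(1 + 2\right) \frac{498}{5} = 12 \cdot 3 \cdot \frac{498}{5} = 36 \cdot \frac{498}{5} = \frac{17928}{5}$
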